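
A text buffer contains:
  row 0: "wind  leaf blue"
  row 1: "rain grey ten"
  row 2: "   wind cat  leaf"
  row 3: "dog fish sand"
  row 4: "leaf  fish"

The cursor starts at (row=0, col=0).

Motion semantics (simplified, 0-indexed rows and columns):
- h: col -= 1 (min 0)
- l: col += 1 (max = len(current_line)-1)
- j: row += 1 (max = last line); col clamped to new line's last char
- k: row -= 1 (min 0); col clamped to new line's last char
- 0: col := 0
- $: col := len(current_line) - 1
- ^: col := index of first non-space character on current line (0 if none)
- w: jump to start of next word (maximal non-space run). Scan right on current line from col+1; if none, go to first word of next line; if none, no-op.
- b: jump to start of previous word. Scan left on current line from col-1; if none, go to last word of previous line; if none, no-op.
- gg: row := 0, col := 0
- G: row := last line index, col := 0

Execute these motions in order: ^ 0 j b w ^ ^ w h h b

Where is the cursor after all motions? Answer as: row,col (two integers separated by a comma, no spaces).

Answer: 1,0

Derivation:
After 1 (^): row=0 col=0 char='w'
After 2 (0): row=0 col=0 char='w'
After 3 (j): row=1 col=0 char='r'
After 4 (b): row=0 col=11 char='b'
After 5 (w): row=1 col=0 char='r'
After 6 (^): row=1 col=0 char='r'
After 7 (^): row=1 col=0 char='r'
After 8 (w): row=1 col=5 char='g'
After 9 (h): row=1 col=4 char='_'
After 10 (h): row=1 col=3 char='n'
After 11 (b): row=1 col=0 char='r'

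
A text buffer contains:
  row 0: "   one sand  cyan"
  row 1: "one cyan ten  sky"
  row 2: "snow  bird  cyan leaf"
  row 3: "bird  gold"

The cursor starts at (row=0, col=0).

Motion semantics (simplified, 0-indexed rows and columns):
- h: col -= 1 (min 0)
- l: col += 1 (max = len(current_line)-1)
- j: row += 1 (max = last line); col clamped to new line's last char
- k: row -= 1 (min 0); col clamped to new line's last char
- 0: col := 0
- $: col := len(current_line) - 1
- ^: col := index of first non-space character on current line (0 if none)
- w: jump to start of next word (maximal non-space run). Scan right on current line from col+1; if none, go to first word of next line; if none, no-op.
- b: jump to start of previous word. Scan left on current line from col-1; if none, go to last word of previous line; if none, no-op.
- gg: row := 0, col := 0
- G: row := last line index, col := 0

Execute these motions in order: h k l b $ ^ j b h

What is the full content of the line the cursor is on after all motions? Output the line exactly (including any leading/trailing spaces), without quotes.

Answer: one cyan ten  sky

Derivation:
After 1 (h): row=0 col=0 char='_'
After 2 (k): row=0 col=0 char='_'
After 3 (l): row=0 col=1 char='_'
After 4 (b): row=0 col=1 char='_'
After 5 ($): row=0 col=16 char='n'
After 6 (^): row=0 col=3 char='o'
After 7 (j): row=1 col=3 char='_'
After 8 (b): row=1 col=0 char='o'
After 9 (h): row=1 col=0 char='o'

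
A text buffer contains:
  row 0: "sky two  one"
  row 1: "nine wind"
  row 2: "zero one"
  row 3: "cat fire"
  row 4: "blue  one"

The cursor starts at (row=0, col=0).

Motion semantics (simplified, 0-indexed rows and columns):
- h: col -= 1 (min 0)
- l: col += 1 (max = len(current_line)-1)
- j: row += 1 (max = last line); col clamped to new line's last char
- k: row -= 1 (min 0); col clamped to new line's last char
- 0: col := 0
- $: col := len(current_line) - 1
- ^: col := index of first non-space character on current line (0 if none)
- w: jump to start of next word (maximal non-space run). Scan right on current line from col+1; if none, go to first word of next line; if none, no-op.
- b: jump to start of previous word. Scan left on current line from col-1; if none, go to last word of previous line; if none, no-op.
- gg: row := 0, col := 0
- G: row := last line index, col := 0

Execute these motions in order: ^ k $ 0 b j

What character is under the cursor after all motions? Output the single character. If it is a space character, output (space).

Answer: n

Derivation:
After 1 (^): row=0 col=0 char='s'
After 2 (k): row=0 col=0 char='s'
After 3 ($): row=0 col=11 char='e'
After 4 (0): row=0 col=0 char='s'
After 5 (b): row=0 col=0 char='s'
After 6 (j): row=1 col=0 char='n'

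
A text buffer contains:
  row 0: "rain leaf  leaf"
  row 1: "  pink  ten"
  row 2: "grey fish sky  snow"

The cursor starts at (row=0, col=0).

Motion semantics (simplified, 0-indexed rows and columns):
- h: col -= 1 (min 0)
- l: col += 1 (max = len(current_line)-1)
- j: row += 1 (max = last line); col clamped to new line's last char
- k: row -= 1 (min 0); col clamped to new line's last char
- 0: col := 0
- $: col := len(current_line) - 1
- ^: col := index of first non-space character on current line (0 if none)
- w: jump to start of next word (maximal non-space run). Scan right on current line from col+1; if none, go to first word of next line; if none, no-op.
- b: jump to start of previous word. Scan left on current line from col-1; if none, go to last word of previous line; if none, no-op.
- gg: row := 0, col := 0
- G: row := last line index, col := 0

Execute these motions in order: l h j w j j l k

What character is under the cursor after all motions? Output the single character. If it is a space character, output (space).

After 1 (l): row=0 col=1 char='a'
After 2 (h): row=0 col=0 char='r'
After 3 (j): row=1 col=0 char='_'
After 4 (w): row=1 col=2 char='p'
After 5 (j): row=2 col=2 char='e'
After 6 (j): row=2 col=2 char='e'
After 7 (l): row=2 col=3 char='y'
After 8 (k): row=1 col=3 char='i'

Answer: i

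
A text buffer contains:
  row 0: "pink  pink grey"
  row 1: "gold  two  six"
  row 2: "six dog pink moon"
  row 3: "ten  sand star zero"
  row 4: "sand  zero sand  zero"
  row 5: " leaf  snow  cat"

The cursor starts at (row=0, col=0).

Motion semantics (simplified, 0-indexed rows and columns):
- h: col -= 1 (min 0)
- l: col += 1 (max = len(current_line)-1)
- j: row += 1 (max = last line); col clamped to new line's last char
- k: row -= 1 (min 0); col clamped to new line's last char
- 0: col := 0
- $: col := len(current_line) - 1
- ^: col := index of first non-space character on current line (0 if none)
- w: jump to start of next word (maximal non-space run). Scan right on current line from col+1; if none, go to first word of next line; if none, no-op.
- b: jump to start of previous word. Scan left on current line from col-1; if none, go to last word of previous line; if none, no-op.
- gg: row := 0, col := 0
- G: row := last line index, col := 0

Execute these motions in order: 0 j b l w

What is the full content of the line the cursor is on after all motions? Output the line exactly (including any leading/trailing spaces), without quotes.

Answer: gold  two  six

Derivation:
After 1 (0): row=0 col=0 char='p'
After 2 (j): row=1 col=0 char='g'
After 3 (b): row=0 col=11 char='g'
After 4 (l): row=0 col=12 char='r'
After 5 (w): row=1 col=0 char='g'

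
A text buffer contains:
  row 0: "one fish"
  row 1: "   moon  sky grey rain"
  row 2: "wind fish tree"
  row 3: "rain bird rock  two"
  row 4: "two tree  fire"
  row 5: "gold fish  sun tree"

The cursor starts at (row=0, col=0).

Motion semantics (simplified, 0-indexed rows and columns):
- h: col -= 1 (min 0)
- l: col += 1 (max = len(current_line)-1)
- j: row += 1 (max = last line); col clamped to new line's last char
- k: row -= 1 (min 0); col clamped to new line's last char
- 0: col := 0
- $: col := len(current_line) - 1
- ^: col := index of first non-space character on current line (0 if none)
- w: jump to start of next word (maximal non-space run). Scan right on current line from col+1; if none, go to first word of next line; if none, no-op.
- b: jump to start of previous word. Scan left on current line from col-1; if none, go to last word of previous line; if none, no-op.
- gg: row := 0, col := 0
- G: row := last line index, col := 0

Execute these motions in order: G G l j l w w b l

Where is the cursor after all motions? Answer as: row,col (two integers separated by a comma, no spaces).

After 1 (G): row=5 col=0 char='g'
After 2 (G): row=5 col=0 char='g'
After 3 (l): row=5 col=1 char='o'
After 4 (j): row=5 col=1 char='o'
After 5 (l): row=5 col=2 char='l'
After 6 (w): row=5 col=5 char='f'
After 7 (w): row=5 col=11 char='s'
After 8 (b): row=5 col=5 char='f'
After 9 (l): row=5 col=6 char='i'

Answer: 5,6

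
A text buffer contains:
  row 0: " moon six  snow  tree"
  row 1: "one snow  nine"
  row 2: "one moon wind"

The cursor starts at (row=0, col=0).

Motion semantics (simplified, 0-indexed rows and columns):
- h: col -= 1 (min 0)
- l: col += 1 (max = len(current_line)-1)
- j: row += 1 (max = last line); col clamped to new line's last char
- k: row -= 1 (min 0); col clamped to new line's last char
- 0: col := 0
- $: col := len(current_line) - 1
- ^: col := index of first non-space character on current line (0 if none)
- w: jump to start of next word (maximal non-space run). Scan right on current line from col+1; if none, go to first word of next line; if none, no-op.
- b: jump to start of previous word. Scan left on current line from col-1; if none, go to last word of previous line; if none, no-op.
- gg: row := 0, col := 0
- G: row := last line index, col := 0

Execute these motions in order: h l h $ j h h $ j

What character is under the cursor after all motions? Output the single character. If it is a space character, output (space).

After 1 (h): row=0 col=0 char='_'
After 2 (l): row=0 col=1 char='m'
After 3 (h): row=0 col=0 char='_'
After 4 ($): row=0 col=20 char='e'
After 5 (j): row=1 col=13 char='e'
After 6 (h): row=1 col=12 char='n'
After 7 (h): row=1 col=11 char='i'
After 8 ($): row=1 col=13 char='e'
After 9 (j): row=2 col=12 char='d'

Answer: d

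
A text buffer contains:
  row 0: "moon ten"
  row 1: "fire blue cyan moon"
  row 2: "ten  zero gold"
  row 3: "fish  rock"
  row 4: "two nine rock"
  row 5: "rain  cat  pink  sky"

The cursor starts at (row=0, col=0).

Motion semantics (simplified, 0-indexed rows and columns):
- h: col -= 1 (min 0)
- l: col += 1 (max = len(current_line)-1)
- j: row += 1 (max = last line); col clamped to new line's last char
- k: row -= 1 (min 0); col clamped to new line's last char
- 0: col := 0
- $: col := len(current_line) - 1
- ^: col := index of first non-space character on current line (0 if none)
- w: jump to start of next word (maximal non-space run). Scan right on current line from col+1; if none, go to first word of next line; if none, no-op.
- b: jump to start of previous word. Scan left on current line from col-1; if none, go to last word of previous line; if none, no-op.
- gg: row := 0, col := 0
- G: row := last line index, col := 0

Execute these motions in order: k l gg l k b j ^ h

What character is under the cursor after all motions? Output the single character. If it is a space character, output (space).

Answer: f

Derivation:
After 1 (k): row=0 col=0 char='m'
After 2 (l): row=0 col=1 char='o'
After 3 (gg): row=0 col=0 char='m'
After 4 (l): row=0 col=1 char='o'
After 5 (k): row=0 col=1 char='o'
After 6 (b): row=0 col=0 char='m'
After 7 (j): row=1 col=0 char='f'
After 8 (^): row=1 col=0 char='f'
After 9 (h): row=1 col=0 char='f'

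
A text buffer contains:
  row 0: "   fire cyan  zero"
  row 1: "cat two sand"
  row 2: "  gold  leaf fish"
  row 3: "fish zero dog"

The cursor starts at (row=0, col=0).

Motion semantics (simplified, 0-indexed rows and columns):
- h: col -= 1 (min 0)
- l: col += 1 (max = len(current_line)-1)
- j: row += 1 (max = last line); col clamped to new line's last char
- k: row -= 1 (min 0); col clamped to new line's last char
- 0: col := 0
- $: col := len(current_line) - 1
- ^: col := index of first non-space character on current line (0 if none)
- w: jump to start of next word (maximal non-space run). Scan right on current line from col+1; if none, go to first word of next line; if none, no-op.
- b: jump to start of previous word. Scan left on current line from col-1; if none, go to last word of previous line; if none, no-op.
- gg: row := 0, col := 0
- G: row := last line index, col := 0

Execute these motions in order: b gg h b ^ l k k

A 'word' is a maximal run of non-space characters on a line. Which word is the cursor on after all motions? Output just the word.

After 1 (b): row=0 col=0 char='_'
After 2 (gg): row=0 col=0 char='_'
After 3 (h): row=0 col=0 char='_'
After 4 (b): row=0 col=0 char='_'
After 5 (^): row=0 col=3 char='f'
After 6 (l): row=0 col=4 char='i'
After 7 (k): row=0 col=4 char='i'
After 8 (k): row=0 col=4 char='i'

Answer: fire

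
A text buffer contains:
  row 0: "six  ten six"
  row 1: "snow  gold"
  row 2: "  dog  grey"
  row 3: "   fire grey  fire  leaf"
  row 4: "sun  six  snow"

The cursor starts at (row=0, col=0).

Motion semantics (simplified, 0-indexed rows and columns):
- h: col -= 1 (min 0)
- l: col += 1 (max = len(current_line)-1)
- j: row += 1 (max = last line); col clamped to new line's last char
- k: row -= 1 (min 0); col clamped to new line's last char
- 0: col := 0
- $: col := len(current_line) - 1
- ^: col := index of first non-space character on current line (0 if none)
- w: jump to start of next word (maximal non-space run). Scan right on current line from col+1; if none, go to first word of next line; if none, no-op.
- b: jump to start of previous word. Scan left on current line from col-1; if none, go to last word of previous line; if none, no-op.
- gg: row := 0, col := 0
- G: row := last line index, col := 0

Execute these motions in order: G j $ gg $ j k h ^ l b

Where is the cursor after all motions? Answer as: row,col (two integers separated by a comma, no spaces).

After 1 (G): row=4 col=0 char='s'
After 2 (j): row=4 col=0 char='s'
After 3 ($): row=4 col=13 char='w'
After 4 (gg): row=0 col=0 char='s'
After 5 ($): row=0 col=11 char='x'
After 6 (j): row=1 col=9 char='d'
After 7 (k): row=0 col=9 char='s'
After 8 (h): row=0 col=8 char='_'
After 9 (^): row=0 col=0 char='s'
After 10 (l): row=0 col=1 char='i'
After 11 (b): row=0 col=0 char='s'

Answer: 0,0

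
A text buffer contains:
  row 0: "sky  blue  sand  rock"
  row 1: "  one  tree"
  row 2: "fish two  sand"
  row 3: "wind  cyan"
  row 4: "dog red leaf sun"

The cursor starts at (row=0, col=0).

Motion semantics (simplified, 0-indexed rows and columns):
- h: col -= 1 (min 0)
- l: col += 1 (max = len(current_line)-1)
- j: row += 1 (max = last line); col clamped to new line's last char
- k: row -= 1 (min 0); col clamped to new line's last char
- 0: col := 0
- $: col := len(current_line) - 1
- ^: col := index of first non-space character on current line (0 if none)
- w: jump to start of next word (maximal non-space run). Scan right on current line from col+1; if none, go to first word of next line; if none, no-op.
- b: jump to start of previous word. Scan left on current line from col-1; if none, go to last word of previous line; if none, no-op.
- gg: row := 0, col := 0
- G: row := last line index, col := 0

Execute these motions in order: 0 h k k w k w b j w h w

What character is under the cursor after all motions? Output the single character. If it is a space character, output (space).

After 1 (0): row=0 col=0 char='s'
After 2 (h): row=0 col=0 char='s'
After 3 (k): row=0 col=0 char='s'
After 4 (k): row=0 col=0 char='s'
After 5 (w): row=0 col=5 char='b'
After 6 (k): row=0 col=5 char='b'
After 7 (w): row=0 col=11 char='s'
After 8 (b): row=0 col=5 char='b'
After 9 (j): row=1 col=5 char='_'
After 10 (w): row=1 col=7 char='t'
After 11 (h): row=1 col=6 char='_'
After 12 (w): row=1 col=7 char='t'

Answer: t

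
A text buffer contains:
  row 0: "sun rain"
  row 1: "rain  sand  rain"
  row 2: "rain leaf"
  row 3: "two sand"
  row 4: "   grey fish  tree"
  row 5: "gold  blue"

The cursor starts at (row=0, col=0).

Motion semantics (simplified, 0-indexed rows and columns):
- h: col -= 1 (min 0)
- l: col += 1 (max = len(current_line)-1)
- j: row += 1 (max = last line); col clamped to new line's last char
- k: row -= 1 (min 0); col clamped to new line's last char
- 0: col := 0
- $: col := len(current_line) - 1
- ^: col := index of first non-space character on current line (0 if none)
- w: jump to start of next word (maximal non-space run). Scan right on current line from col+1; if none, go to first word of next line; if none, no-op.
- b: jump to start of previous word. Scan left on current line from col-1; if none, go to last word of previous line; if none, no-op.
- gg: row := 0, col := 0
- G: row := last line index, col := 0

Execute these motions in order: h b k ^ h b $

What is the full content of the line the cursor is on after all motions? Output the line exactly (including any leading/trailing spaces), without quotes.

Answer: sun rain

Derivation:
After 1 (h): row=0 col=0 char='s'
After 2 (b): row=0 col=0 char='s'
After 3 (k): row=0 col=0 char='s'
After 4 (^): row=0 col=0 char='s'
After 5 (h): row=0 col=0 char='s'
After 6 (b): row=0 col=0 char='s'
After 7 ($): row=0 col=7 char='n'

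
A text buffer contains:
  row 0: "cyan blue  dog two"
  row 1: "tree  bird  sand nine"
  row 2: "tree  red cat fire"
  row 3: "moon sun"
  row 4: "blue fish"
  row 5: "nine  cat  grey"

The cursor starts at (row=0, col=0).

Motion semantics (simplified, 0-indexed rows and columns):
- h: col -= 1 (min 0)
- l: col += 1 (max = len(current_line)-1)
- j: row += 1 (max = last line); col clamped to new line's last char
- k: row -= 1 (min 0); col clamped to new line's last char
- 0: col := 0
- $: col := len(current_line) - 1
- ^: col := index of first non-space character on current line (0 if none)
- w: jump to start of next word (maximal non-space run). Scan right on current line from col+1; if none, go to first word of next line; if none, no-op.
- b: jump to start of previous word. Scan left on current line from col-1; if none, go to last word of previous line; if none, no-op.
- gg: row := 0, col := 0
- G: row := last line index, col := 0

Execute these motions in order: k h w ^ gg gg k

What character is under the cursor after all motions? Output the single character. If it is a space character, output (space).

Answer: c

Derivation:
After 1 (k): row=0 col=0 char='c'
After 2 (h): row=0 col=0 char='c'
After 3 (w): row=0 col=5 char='b'
After 4 (^): row=0 col=0 char='c'
After 5 (gg): row=0 col=0 char='c'
After 6 (gg): row=0 col=0 char='c'
After 7 (k): row=0 col=0 char='c'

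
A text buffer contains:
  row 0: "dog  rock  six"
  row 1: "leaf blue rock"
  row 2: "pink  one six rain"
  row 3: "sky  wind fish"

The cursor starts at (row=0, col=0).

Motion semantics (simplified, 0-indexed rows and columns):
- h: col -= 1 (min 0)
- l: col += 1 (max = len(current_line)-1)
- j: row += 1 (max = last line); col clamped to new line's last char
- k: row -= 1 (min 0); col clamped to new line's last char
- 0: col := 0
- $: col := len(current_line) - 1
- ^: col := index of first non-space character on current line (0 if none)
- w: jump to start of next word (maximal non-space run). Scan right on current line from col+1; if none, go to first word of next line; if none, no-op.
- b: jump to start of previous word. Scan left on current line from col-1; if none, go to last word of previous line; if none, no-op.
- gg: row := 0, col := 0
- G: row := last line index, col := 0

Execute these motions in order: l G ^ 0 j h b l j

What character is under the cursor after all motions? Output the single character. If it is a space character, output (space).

Answer: h

Derivation:
After 1 (l): row=0 col=1 char='o'
After 2 (G): row=3 col=0 char='s'
After 3 (^): row=3 col=0 char='s'
After 4 (0): row=3 col=0 char='s'
After 5 (j): row=3 col=0 char='s'
After 6 (h): row=3 col=0 char='s'
After 7 (b): row=2 col=14 char='r'
After 8 (l): row=2 col=15 char='a'
After 9 (j): row=3 col=13 char='h'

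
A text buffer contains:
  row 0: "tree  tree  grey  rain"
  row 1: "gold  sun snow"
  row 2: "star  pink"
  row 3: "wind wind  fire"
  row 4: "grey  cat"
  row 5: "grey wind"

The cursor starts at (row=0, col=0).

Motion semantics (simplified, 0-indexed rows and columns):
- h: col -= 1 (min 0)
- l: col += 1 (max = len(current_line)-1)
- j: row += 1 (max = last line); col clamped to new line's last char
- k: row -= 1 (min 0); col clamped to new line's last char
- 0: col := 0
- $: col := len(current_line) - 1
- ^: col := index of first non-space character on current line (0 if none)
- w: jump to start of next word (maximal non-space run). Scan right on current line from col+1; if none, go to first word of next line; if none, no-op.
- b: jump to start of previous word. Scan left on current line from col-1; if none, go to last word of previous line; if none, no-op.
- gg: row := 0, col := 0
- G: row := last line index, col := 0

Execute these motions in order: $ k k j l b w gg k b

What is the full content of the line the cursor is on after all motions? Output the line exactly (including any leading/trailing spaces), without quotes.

After 1 ($): row=0 col=21 char='n'
After 2 (k): row=0 col=21 char='n'
After 3 (k): row=0 col=21 char='n'
After 4 (j): row=1 col=13 char='w'
After 5 (l): row=1 col=13 char='w'
After 6 (b): row=1 col=10 char='s'
After 7 (w): row=2 col=0 char='s'
After 8 (gg): row=0 col=0 char='t'
After 9 (k): row=0 col=0 char='t'
After 10 (b): row=0 col=0 char='t'

Answer: tree  tree  grey  rain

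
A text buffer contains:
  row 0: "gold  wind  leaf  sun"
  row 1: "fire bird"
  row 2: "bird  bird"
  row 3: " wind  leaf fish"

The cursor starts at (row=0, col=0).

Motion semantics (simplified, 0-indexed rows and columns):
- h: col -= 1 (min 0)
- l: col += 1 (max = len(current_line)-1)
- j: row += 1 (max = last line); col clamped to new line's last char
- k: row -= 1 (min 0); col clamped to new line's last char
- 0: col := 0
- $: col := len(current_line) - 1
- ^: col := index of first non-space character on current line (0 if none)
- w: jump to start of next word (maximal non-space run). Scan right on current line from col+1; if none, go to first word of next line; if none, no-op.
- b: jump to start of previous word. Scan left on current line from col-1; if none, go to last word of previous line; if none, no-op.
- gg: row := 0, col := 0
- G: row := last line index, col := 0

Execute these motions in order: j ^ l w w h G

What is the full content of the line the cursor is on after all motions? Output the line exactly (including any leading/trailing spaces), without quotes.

After 1 (j): row=1 col=0 char='f'
After 2 (^): row=1 col=0 char='f'
After 3 (l): row=1 col=1 char='i'
After 4 (w): row=1 col=5 char='b'
After 5 (w): row=2 col=0 char='b'
After 6 (h): row=2 col=0 char='b'
After 7 (G): row=3 col=0 char='_'

Answer:  wind  leaf fish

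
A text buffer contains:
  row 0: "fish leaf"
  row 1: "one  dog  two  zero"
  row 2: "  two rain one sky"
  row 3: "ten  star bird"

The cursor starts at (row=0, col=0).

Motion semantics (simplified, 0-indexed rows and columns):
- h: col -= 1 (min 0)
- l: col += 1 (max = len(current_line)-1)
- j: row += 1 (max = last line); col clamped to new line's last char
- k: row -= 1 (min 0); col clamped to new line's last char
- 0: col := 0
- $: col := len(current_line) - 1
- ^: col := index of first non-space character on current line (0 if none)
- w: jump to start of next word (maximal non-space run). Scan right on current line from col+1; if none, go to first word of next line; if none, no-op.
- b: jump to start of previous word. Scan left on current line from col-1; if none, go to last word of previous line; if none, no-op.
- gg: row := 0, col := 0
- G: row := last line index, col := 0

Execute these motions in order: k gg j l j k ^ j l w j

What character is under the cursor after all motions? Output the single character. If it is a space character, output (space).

After 1 (k): row=0 col=0 char='f'
After 2 (gg): row=0 col=0 char='f'
After 3 (j): row=1 col=0 char='o'
After 4 (l): row=1 col=1 char='n'
After 5 (j): row=2 col=1 char='_'
After 6 (k): row=1 col=1 char='n'
After 7 (^): row=1 col=0 char='o'
After 8 (j): row=2 col=0 char='_'
After 9 (l): row=2 col=1 char='_'
After 10 (w): row=2 col=2 char='t'
After 11 (j): row=3 col=2 char='n'

Answer: n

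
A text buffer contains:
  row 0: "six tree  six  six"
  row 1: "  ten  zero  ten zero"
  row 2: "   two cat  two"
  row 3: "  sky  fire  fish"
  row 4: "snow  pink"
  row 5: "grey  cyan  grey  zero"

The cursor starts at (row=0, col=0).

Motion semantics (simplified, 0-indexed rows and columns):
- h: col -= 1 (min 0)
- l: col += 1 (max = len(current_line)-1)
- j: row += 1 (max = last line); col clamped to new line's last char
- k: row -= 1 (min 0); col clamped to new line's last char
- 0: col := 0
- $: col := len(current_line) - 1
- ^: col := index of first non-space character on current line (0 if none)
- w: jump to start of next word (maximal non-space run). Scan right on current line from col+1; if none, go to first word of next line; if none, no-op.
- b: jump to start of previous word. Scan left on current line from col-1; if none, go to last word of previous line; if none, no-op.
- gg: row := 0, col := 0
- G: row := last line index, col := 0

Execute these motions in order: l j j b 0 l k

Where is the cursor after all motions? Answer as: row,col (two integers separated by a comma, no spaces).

Answer: 0,1

Derivation:
After 1 (l): row=0 col=1 char='i'
After 2 (j): row=1 col=1 char='_'
After 3 (j): row=2 col=1 char='_'
After 4 (b): row=1 col=17 char='z'
After 5 (0): row=1 col=0 char='_'
After 6 (l): row=1 col=1 char='_'
After 7 (k): row=0 col=1 char='i'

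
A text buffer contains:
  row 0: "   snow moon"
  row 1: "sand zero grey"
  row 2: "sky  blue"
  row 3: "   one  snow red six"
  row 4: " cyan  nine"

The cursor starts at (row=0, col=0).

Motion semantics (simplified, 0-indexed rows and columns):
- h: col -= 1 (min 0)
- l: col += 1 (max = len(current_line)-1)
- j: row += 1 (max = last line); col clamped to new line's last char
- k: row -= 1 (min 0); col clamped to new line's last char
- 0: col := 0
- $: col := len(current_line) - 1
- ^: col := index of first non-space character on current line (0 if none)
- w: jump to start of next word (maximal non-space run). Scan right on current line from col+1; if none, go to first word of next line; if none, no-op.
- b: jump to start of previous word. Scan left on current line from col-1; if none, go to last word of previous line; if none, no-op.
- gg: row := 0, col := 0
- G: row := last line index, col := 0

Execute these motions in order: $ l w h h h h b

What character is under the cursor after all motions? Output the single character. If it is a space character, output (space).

Answer: m

Derivation:
After 1 ($): row=0 col=11 char='n'
After 2 (l): row=0 col=11 char='n'
After 3 (w): row=1 col=0 char='s'
After 4 (h): row=1 col=0 char='s'
After 5 (h): row=1 col=0 char='s'
After 6 (h): row=1 col=0 char='s'
After 7 (h): row=1 col=0 char='s'
After 8 (b): row=0 col=8 char='m'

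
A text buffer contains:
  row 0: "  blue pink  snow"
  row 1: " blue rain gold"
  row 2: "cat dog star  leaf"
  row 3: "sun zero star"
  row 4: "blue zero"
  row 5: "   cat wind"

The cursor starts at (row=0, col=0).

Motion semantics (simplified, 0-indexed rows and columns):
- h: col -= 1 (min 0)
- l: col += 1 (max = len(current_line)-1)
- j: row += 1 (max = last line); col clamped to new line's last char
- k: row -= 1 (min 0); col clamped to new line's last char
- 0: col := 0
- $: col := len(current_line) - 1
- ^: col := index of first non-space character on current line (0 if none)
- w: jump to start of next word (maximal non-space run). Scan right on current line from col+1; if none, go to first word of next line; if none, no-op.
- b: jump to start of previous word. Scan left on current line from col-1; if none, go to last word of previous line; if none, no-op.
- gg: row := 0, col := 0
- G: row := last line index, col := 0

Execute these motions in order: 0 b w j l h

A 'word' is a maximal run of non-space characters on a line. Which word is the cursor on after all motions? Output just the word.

Answer: blue

Derivation:
After 1 (0): row=0 col=0 char='_'
After 2 (b): row=0 col=0 char='_'
After 3 (w): row=0 col=2 char='b'
After 4 (j): row=1 col=2 char='l'
After 5 (l): row=1 col=3 char='u'
After 6 (h): row=1 col=2 char='l'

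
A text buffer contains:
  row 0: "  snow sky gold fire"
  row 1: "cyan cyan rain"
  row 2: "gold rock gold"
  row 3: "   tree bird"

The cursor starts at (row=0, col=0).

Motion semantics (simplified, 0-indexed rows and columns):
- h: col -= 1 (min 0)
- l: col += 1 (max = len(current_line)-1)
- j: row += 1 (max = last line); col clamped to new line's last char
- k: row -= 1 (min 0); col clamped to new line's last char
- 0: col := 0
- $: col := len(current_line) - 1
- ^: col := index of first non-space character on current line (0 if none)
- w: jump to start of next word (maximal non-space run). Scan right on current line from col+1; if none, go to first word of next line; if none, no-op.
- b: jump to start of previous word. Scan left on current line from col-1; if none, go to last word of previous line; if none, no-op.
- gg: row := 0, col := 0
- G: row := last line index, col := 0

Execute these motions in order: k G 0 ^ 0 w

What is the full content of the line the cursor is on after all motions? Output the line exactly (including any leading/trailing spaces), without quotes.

Answer:    tree bird

Derivation:
After 1 (k): row=0 col=0 char='_'
After 2 (G): row=3 col=0 char='_'
After 3 (0): row=3 col=0 char='_'
After 4 (^): row=3 col=3 char='t'
After 5 (0): row=3 col=0 char='_'
After 6 (w): row=3 col=3 char='t'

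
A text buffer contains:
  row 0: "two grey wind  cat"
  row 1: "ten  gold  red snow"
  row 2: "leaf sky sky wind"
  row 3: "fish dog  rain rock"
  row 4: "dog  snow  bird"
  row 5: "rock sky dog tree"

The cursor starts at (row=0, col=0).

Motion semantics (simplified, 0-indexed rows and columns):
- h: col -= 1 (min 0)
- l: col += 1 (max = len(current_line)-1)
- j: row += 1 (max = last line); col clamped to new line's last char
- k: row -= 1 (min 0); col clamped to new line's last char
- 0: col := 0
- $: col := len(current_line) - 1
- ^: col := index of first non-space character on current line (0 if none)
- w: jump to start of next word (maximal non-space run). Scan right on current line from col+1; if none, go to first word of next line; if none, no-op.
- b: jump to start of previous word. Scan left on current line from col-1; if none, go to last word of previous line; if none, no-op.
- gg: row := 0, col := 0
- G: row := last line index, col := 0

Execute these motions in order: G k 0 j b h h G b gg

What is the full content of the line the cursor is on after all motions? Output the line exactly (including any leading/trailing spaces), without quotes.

Answer: two grey wind  cat

Derivation:
After 1 (G): row=5 col=0 char='r'
After 2 (k): row=4 col=0 char='d'
After 3 (0): row=4 col=0 char='d'
After 4 (j): row=5 col=0 char='r'
After 5 (b): row=4 col=11 char='b'
After 6 (h): row=4 col=10 char='_'
After 7 (h): row=4 col=9 char='_'
After 8 (G): row=5 col=0 char='r'
After 9 (b): row=4 col=11 char='b'
After 10 (gg): row=0 col=0 char='t'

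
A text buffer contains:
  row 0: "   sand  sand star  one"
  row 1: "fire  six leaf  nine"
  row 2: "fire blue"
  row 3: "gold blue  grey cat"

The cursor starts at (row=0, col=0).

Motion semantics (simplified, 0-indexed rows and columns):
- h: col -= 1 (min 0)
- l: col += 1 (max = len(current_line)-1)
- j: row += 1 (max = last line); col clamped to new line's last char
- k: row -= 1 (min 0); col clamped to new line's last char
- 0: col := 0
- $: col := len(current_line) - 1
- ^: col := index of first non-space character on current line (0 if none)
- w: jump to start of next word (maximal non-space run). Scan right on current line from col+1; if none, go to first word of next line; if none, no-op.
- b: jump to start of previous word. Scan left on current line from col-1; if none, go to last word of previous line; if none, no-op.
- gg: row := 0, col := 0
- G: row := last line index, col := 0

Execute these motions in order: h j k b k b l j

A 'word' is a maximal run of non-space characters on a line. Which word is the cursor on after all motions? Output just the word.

After 1 (h): row=0 col=0 char='_'
After 2 (j): row=1 col=0 char='f'
After 3 (k): row=0 col=0 char='_'
After 4 (b): row=0 col=0 char='_'
After 5 (k): row=0 col=0 char='_'
After 6 (b): row=0 col=0 char='_'
After 7 (l): row=0 col=1 char='_'
After 8 (j): row=1 col=1 char='i'

Answer: fire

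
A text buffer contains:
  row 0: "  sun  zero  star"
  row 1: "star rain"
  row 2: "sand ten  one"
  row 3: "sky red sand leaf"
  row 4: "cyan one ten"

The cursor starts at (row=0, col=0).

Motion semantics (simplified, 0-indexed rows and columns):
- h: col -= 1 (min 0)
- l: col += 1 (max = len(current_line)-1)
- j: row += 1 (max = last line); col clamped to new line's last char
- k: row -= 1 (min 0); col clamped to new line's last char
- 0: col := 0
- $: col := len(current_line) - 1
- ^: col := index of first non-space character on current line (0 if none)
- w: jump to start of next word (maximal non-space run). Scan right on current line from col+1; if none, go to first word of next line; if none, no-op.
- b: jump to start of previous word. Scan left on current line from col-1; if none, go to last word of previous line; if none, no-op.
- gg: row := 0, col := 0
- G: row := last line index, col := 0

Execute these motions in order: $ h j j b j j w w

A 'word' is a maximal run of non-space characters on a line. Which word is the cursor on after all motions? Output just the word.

Answer: ten

Derivation:
After 1 ($): row=0 col=16 char='r'
After 2 (h): row=0 col=15 char='a'
After 3 (j): row=1 col=8 char='n'
After 4 (j): row=2 col=8 char='_'
After 5 (b): row=2 col=5 char='t'
After 6 (j): row=3 col=5 char='e'
After 7 (j): row=4 col=5 char='o'
After 8 (w): row=4 col=9 char='t'
After 9 (w): row=4 col=9 char='t'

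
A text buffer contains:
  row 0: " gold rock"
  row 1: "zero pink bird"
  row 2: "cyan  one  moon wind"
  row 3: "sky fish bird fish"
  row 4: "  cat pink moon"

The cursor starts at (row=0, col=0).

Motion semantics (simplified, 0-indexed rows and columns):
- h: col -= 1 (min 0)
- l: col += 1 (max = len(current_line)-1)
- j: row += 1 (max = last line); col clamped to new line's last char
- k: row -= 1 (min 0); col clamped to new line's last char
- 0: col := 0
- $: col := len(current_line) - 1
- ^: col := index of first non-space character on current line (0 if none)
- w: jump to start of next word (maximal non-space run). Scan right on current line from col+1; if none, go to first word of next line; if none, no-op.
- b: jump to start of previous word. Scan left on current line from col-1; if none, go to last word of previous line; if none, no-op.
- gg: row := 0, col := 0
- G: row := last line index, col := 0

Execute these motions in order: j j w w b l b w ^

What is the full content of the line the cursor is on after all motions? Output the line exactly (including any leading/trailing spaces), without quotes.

Answer: cyan  one  moon wind

Derivation:
After 1 (j): row=1 col=0 char='z'
After 2 (j): row=2 col=0 char='c'
After 3 (w): row=2 col=6 char='o'
After 4 (w): row=2 col=11 char='m'
After 5 (b): row=2 col=6 char='o'
After 6 (l): row=2 col=7 char='n'
After 7 (b): row=2 col=6 char='o'
After 8 (w): row=2 col=11 char='m'
After 9 (^): row=2 col=0 char='c'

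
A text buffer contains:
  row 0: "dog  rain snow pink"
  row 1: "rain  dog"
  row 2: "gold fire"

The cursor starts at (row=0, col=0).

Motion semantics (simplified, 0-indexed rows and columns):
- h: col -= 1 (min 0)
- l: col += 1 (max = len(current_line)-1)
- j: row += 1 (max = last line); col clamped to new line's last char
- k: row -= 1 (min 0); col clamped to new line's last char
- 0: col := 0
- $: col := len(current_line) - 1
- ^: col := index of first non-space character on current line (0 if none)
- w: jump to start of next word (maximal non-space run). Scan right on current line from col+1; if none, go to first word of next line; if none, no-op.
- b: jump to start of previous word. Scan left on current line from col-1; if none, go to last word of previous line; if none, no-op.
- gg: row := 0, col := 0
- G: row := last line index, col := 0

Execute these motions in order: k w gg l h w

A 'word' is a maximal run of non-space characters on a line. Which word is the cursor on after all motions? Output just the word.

Answer: rain

Derivation:
After 1 (k): row=0 col=0 char='d'
After 2 (w): row=0 col=5 char='r'
After 3 (gg): row=0 col=0 char='d'
After 4 (l): row=0 col=1 char='o'
After 5 (h): row=0 col=0 char='d'
After 6 (w): row=0 col=5 char='r'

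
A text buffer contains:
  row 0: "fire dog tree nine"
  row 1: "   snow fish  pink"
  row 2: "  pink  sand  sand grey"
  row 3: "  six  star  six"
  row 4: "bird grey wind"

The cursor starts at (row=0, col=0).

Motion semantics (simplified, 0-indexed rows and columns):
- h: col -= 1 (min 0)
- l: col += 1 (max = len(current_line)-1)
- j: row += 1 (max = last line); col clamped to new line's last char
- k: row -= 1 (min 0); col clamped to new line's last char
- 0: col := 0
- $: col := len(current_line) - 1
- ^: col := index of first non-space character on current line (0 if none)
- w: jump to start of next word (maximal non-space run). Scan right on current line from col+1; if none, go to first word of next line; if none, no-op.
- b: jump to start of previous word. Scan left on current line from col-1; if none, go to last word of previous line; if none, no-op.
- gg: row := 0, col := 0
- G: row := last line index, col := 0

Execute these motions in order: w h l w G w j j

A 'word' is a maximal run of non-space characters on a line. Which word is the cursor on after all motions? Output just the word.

Answer: grey

Derivation:
After 1 (w): row=0 col=5 char='d'
After 2 (h): row=0 col=4 char='_'
After 3 (l): row=0 col=5 char='d'
After 4 (w): row=0 col=9 char='t'
After 5 (G): row=4 col=0 char='b'
After 6 (w): row=4 col=5 char='g'
After 7 (j): row=4 col=5 char='g'
After 8 (j): row=4 col=5 char='g'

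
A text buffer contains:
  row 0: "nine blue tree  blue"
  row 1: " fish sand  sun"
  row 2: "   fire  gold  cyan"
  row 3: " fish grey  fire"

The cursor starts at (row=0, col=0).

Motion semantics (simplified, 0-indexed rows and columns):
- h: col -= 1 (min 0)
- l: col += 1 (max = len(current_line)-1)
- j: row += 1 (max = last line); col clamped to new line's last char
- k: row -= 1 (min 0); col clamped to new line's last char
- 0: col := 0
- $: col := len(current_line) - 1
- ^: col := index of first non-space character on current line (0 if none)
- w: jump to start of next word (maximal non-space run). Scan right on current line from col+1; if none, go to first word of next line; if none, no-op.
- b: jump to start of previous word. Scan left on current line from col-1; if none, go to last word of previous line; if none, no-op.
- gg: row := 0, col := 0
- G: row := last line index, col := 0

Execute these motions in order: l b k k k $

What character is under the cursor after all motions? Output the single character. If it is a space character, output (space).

After 1 (l): row=0 col=1 char='i'
After 2 (b): row=0 col=0 char='n'
After 3 (k): row=0 col=0 char='n'
After 4 (k): row=0 col=0 char='n'
After 5 (k): row=0 col=0 char='n'
After 6 ($): row=0 col=19 char='e'

Answer: e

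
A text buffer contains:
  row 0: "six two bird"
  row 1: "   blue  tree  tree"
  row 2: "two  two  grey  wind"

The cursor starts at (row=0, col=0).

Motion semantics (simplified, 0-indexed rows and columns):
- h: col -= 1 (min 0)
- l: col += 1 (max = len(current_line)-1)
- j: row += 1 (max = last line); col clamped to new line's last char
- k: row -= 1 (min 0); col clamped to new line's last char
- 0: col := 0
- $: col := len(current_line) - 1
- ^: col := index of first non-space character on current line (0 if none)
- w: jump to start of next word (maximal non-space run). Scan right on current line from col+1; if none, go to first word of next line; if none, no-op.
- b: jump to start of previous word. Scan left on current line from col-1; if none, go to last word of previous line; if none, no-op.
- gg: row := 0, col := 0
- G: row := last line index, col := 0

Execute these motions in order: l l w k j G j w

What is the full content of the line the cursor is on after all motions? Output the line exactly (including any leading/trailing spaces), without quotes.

Answer: two  two  grey  wind

Derivation:
After 1 (l): row=0 col=1 char='i'
After 2 (l): row=0 col=2 char='x'
After 3 (w): row=0 col=4 char='t'
After 4 (k): row=0 col=4 char='t'
After 5 (j): row=1 col=4 char='l'
After 6 (G): row=2 col=0 char='t'
After 7 (j): row=2 col=0 char='t'
After 8 (w): row=2 col=5 char='t'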